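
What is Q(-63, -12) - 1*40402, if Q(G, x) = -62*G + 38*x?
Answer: -36952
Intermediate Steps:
Q(-63, -12) - 1*40402 = (-62*(-63) + 38*(-12)) - 1*40402 = (3906 - 456) - 40402 = 3450 - 40402 = -36952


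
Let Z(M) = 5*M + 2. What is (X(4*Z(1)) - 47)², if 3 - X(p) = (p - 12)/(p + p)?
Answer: 96100/49 ≈ 1961.2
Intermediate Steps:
Z(M) = 2 + 5*M
X(p) = 3 - (-12 + p)/(2*p) (X(p) = 3 - (p - 12)/(p + p) = 3 - (-12 + p)/(2*p))
(X(4*Z(1)) - 47)² = ((5/2 + 6/((4*(2 + 5*1)))) - 47)² = ((5/2 + 6/((4*(2 + 5)))) - 47)² = ((5/2 + 6/((4*7))) - 47)² = ((5/2 + 6/28) - 47)² = ((5/2 + 6*(1/28)) - 47)² = ((5/2 + 3/14) - 47)² = (19/7 - 47)² = (-310/7)² = 96100/49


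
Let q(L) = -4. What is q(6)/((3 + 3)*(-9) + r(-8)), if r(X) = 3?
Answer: 4/51 ≈ 0.078431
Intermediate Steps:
q(6)/((3 + 3)*(-9) + r(-8)) = -4/((3 + 3)*(-9) + 3) = -4/(6*(-9) + 3) = -4/(-54 + 3) = -4/(-51) = -1/51*(-4) = 4/51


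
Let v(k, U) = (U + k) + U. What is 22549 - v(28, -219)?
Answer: 22959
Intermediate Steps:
v(k, U) = k + 2*U
22549 - v(28, -219) = 22549 - (28 + 2*(-219)) = 22549 - (28 - 438) = 22549 - 1*(-410) = 22549 + 410 = 22959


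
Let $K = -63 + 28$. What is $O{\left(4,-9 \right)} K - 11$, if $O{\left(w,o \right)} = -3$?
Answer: $94$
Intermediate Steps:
$K = -35$
$O{\left(4,-9 \right)} K - 11 = \left(-3\right) \left(-35\right) - 11 = 105 - 11 = 94$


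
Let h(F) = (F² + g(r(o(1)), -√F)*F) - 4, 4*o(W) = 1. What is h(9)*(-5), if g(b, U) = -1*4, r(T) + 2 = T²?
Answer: -205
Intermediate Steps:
o(W) = ¼ (o(W) = (¼)*1 = ¼)
r(T) = -2 + T²
g(b, U) = -4
h(F) = -4 + F² - 4*F (h(F) = (F² - 4*F) - 4 = -4 + F² - 4*F)
h(9)*(-5) = (-4 + 9² - 4*9)*(-5) = (-4 + 81 - 36)*(-5) = 41*(-5) = -205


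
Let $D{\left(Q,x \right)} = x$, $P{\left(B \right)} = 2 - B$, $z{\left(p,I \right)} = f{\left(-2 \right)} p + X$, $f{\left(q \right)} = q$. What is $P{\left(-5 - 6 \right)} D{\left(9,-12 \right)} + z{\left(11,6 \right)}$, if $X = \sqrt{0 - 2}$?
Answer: $-178 + i \sqrt{2} \approx -178.0 + 1.4142 i$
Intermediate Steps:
$X = i \sqrt{2}$ ($X = \sqrt{-2} = i \sqrt{2} \approx 1.4142 i$)
$z{\left(p,I \right)} = - 2 p + i \sqrt{2}$
$P{\left(-5 - 6 \right)} D{\left(9,-12 \right)} + z{\left(11,6 \right)} = \left(2 - \left(-5 - 6\right)\right) \left(-12\right) + \left(\left(-2\right) 11 + i \sqrt{2}\right) = \left(2 - -11\right) \left(-12\right) - \left(22 - i \sqrt{2}\right) = \left(2 + 11\right) \left(-12\right) - \left(22 - i \sqrt{2}\right) = 13 \left(-12\right) - \left(22 - i \sqrt{2}\right) = -156 - \left(22 - i \sqrt{2}\right) = -178 + i \sqrt{2}$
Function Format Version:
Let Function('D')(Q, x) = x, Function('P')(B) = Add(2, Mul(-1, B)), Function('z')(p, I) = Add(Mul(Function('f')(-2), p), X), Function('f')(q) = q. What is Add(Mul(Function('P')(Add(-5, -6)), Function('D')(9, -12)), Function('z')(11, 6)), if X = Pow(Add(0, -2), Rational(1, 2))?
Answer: Add(-178, Mul(I, Pow(2, Rational(1, 2)))) ≈ Add(-178.00, Mul(1.4142, I))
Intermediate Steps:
X = Mul(I, Pow(2, Rational(1, 2))) (X = Pow(-2, Rational(1, 2)) = Mul(I, Pow(2, Rational(1, 2))) ≈ Mul(1.4142, I))
Function('z')(p, I) = Add(Mul(-2, p), Mul(I, Pow(2, Rational(1, 2))))
Add(Mul(Function('P')(Add(-5, -6)), Function('D')(9, -12)), Function('z')(11, 6)) = Add(Mul(Add(2, Mul(-1, Add(-5, -6))), -12), Add(Mul(-2, 11), Mul(I, Pow(2, Rational(1, 2))))) = Add(Mul(Add(2, Mul(-1, -11)), -12), Add(-22, Mul(I, Pow(2, Rational(1, 2))))) = Add(Mul(Add(2, 11), -12), Add(-22, Mul(I, Pow(2, Rational(1, 2))))) = Add(Mul(13, -12), Add(-22, Mul(I, Pow(2, Rational(1, 2))))) = Add(-156, Add(-22, Mul(I, Pow(2, Rational(1, 2))))) = Add(-178, Mul(I, Pow(2, Rational(1, 2))))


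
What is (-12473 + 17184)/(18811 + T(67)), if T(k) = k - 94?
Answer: 4711/18784 ≈ 0.25080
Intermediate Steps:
T(k) = -94 + k
(-12473 + 17184)/(18811 + T(67)) = (-12473 + 17184)/(18811 + (-94 + 67)) = 4711/(18811 - 27) = 4711/18784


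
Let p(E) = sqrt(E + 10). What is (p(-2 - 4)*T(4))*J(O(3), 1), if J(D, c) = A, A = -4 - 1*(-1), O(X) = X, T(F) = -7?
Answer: 42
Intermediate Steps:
A = -3 (A = -4 + 1 = -3)
J(D, c) = -3
p(E) = sqrt(10 + E)
(p(-2 - 4)*T(4))*J(O(3), 1) = (sqrt(10 + (-2 - 4))*(-7))*(-3) = (sqrt(10 - 6)*(-7))*(-3) = (sqrt(4)*(-7))*(-3) = (2*(-7))*(-3) = -14*(-3) = 42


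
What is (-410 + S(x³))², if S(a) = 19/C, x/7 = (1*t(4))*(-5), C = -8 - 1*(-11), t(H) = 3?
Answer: 1466521/9 ≈ 1.6295e+5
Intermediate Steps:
C = 3 (C = -8 + 11 = 3)
x = -105 (x = 7*((1*3)*(-5)) = 7*(3*(-5)) = 7*(-15) = -105)
S(a) = 19/3
(-410 + S(x³))² = (-410 + 19/3)² = (-1211/3)² = 1466521/9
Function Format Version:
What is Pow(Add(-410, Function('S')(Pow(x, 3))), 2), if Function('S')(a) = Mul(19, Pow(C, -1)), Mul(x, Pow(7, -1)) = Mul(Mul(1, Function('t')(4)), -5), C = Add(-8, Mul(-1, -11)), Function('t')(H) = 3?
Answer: Rational(1466521, 9) ≈ 1.6295e+5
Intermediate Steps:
C = 3 (C = Add(-8, 11) = 3)
x = -105 (x = Mul(7, Mul(Mul(1, 3), -5)) = Mul(7, Mul(3, -5)) = Mul(7, -15) = -105)
Function('S')(a) = Rational(19, 3) (Function('S')(a) = Mul(19, Pow(3, -1)) = Mul(19, Rational(1, 3)) = Rational(19, 3))
Pow(Add(-410, Function('S')(Pow(x, 3))), 2) = Pow(Add(-410, Rational(19, 3)), 2) = Pow(Rational(-1211, 3), 2) = Rational(1466521, 9)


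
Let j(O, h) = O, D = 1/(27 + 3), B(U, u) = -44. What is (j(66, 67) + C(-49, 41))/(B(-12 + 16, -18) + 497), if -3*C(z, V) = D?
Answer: 5939/40770 ≈ 0.14567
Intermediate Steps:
D = 1/30 ≈ 0.033333
C(z, V) = -1/90 (C(z, V) = -⅓*1/30 = -1/90)
(j(66, 67) + C(-49, 41))/(B(-12 + 16, -18) + 497) = (66 - 1/90)/(-44 + 497) = (5939/90)/453 = (5939/90)*(1/453) = 5939/40770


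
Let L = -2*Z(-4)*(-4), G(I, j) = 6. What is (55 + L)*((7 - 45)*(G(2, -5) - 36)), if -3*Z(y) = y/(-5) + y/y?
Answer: 57228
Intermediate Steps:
Z(y) = -1/3 + y/15 (Z(y) = -(y/(-5) + y/y)/3 = -(y*(-1/5) + 1)/3 = -(-y/5 + 1)/3 = -(1 - y/5)/3 = -1/3 + y/15)
L = -24/5 (L = -2*(-1/3 + (1/15)*(-4))*(-4) = -2*(-1/3 - 4/15)*(-4) = -2*(-3/5)*(-4) = (6/5)*(-4) = -24/5 ≈ -4.8000)
(55 + L)*((7 - 45)*(G(2, -5) - 36)) = (55 - 24/5)*((7 - 45)*(6 - 36)) = 251*(-38*(-30))/5 = (251/5)*1140 = 57228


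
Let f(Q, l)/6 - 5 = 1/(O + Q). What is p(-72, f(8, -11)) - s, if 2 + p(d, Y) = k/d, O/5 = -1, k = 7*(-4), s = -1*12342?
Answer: 222127/18 ≈ 12340.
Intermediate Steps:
s = -12342
k = -28
O = -5 (O = 5*(-1) = -5)
f(Q, l) = 30 + 6/(-5 + Q)
p(d, Y) = -2 - 28/d
p(-72, f(8, -11)) - s = (-2 - 28/(-72)) - 1*(-12342) = (-2 - 28*(-1/72)) + 12342 = (-2 + 7/18) + 12342 = -29/18 + 12342 = 222127/18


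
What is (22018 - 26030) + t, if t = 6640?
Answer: 2628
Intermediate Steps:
(22018 - 26030) + t = (22018 - 26030) + 6640 = -4012 + 6640 = 2628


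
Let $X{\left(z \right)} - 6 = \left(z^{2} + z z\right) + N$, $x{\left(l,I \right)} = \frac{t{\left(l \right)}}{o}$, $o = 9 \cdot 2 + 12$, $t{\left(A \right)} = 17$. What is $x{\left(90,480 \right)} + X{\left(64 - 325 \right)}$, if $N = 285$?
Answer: $\frac{4096007}{30} \approx 1.3653 \cdot 10^{5}$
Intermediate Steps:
$o = 30$ ($o = 18 + 12 = 30$)
$x{\left(l,I \right)} = \frac{17}{30}$
$X{\left(z \right)} = 291 + 2 z^{2}$ ($X{\left(z \right)} = 6 + \left(\left(z^{2} + z z\right) + 285\right) = 6 + \left(\left(z^{2} + z^{2}\right) + 285\right) = 6 + \left(2 z^{2} + 285\right) = 6 + \left(285 + 2 z^{2}\right) = 291 + 2 z^{2}$)
$x{\left(90,480 \right)} + X{\left(64 - 325 \right)} = \frac{17}{30} + \left(291 + 2 \left(64 - 325\right)^{2}\right) = \frac{17}{30} + \left(291 + 2 \left(-261\right)^{2}\right) = \frac{17}{30} + \left(291 + 2 \cdot 68121\right) = \frac{17}{30} + \left(291 + 136242\right) = \frac{17}{30} + 136533 = \frac{4096007}{30}$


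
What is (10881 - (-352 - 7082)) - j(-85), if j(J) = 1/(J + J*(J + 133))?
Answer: 76281976/4165 ≈ 18315.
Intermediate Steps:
j(J) = 1/(J + J*(133 + J))
(10881 - (-352 - 7082)) - j(-85) = (10881 - (-352 - 7082)) - 1/((-85)*(134 - 85)) = (10881 - 1*(-7434)) - (-1)/(85*49) = (10881 + 7434) - (-1)/(85*49) = 18315 - 1*(-1/4165) = 18315 + 1/4165 = 76281976/4165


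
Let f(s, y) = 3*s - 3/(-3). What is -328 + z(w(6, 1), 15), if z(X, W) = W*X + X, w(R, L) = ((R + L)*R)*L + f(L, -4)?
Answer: 408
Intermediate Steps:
f(s, y) = 1 + 3*s (f(s, y) = 3*s - 3*(-⅓) = 3*s + 1 = 1 + 3*s)
w(R, L) = 1 + 3*L + L*R*(L + R) (w(R, L) = ((R + L)*R)*L + (1 + 3*L) = ((L + R)*R)*L + (1 + 3*L) = (R*(L + R))*L + (1 + 3*L) = L*R*(L + R) + (1 + 3*L) = 1 + 3*L + L*R*(L + R))
z(X, W) = X + W*X
-328 + z(w(6, 1), 15) = -328 + (1 + 3*1 + 1*6² + 6*1²)*(1 + 15) = -328 + (1 + 3 + 1*36 + 6*1)*16 = -328 + (1 + 3 + 36 + 6)*16 = -328 + 46*16 = -328 + 736 = 408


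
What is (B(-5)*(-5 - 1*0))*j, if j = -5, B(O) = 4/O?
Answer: -20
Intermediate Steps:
(B(-5)*(-5 - 1*0))*j = ((4/(-5))*(-5 - 1*0))*(-5) = ((4*(-⅕))*(-5 + 0))*(-5) = -⅘*(-5)*(-5) = 4*(-5) = -20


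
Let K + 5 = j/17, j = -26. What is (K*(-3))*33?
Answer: 10989/17 ≈ 646.41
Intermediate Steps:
K = -111/17 (K = -5 - 26/17 = -111/17 ≈ -6.5294)
(K*(-3))*33 = -111/17*(-3)*33 = (333/17)*33 = 10989/17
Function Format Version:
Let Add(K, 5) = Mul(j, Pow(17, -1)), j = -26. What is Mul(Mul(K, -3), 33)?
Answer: Rational(10989, 17) ≈ 646.41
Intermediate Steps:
K = Rational(-111, 17) (K = Add(-5, Mul(-26, Pow(17, -1))) = Add(-5, Mul(-26, Rational(1, 17))) = Add(-5, Rational(-26, 17)) = Rational(-111, 17) ≈ -6.5294)
Mul(Mul(K, -3), 33) = Mul(Mul(Rational(-111, 17), -3), 33) = Mul(Rational(333, 17), 33) = Rational(10989, 17)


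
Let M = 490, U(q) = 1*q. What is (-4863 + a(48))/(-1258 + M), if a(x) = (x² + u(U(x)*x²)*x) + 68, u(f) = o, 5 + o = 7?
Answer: 2395/768 ≈ 3.1185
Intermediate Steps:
o = 2 (o = -5 + 7 = 2)
U(q) = q
u(f) = 2
a(x) = 68 + x² + 2*x (a(x) = (x² + 2*x) + 68 = 68 + x² + 2*x)
(-4863 + a(48))/(-1258 + M) = (-4863 + (68 + 48² + 2*48))/(-1258 + 490) = (-4863 + (68 + 2304 + 96))/(-768) = (-4863 + 2468)*(-1/768) = -2395*(-1/768) = 2395/768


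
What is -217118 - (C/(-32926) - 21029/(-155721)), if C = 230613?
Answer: -1113187312114109/5127269646 ≈ -2.1711e+5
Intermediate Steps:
-217118 - (C/(-32926) - 21029/(-155721)) = -217118 - (230613/(-32926) - 21029/(-155721)) = -217118 - (230613*(-1/32926) - 21029*(-1/155721)) = -217118 - (-230613/32926 + 21029/155721) = -217118 - 1*(-35218886119/5127269646) = -217118 + 35218886119/5127269646 = -1113187312114109/5127269646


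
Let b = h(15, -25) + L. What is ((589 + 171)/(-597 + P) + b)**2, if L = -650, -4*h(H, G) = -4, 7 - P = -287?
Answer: 38969523649/91809 ≈ 4.2446e+5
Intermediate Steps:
P = 294 (P = 7 - 1*(-287) = 7 + 287 = 294)
h(H, G) = 1 (h(H, G) = -1/4*(-4) = 1)
b = -649 (b = 1 - 650 = -649)
((589 + 171)/(-597 + P) + b)**2 = ((589 + 171)/(-597 + 294) - 649)**2 = (760/(-303) - 649)**2 = (760*(-1/303) - 649)**2 = (-760/303 - 649)**2 = (-197407/303)**2 = 38969523649/91809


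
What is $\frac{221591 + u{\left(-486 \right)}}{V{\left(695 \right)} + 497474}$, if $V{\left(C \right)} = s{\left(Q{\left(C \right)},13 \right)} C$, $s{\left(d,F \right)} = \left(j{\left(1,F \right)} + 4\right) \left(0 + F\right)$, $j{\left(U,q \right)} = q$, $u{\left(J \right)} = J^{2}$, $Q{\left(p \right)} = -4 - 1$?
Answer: $\frac{457787}{651069} \approx 0.70313$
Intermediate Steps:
$Q{\left(p \right)} = -5$
$s{\left(d,F \right)} = F \left(4 + F\right)$ ($s{\left(d,F \right)} = \left(F + 4\right) \left(0 + F\right) = \left(4 + F\right) F = F \left(4 + F\right)$)
$V{\left(C \right)} = 221 C$ ($V{\left(C \right)} = 13 \left(4 + 13\right) C = 13 \cdot 17 C = 221 C$)
$\frac{221591 + u{\left(-486 \right)}}{V{\left(695 \right)} + 497474} = \frac{221591 + \left(-486\right)^{2}}{221 \cdot 695 + 497474} = \frac{221591 + 236196}{153595 + 497474} = \frac{457787}{651069}$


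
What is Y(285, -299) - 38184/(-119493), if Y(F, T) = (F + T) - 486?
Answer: -19902772/39831 ≈ -499.68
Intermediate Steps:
Y(F, T) = -486 + F + T
Y(285, -299) - 38184/(-119493) = (-486 + 285 - 299) - 38184/(-119493) = -500 - 38184*(-1)/119493 = -500 - 1*(-12728/39831) = -500 + 12728/39831 = -19902772/39831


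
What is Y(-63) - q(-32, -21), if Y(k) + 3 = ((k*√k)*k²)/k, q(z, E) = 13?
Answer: -16 + 11907*I*√7 ≈ -16.0 + 31503.0*I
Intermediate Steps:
Y(k) = -3 + k^(5/2) (Y(k) = -3 + ((k*√k)*k²)/k = -3 + (k^(3/2)*k²)/k = -3 + k^(7/2)/k = -3 + k^(5/2))
Y(-63) - q(-32, -21) = (-3 + (-63)^(5/2)) - 1*13 = (-3 + 11907*I*√7) - 13 = -16 + 11907*I*√7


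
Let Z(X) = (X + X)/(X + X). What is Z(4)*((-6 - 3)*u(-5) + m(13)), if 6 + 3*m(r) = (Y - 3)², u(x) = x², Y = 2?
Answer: -680/3 ≈ -226.67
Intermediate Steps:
Z(X) = 1 (Z(X) = (2*X)/((2*X)) = (2*X)*(1/(2*X)) = 1)
m(r) = -5/3 (m(r) = -2 + (2 - 3)²/3 = -2 + (⅓)*(-1)² = -2 + (⅓)*1 = -2 + ⅓ = -5/3)
Z(4)*((-6 - 3)*u(-5) + m(13)) = 1*((-6 - 3)*(-5)² - 5/3) = 1*(-9*25 - 5/3) = 1*(-225 - 5/3) = 1*(-680/3) = -680/3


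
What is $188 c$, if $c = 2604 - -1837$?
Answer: $834908$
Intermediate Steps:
$c = 4441$ ($c = 2604 + 1837 = 4441$)
$188 c = 188 \cdot 4441 = 834908$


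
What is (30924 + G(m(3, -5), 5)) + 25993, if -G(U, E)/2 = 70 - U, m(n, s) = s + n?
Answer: 56773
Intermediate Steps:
m(n, s) = n + s
G(U, E) = -140 + 2*U (G(U, E) = -2*(70 - U) = -140 + 2*U)
(30924 + G(m(3, -5), 5)) + 25993 = (30924 + (-140 + 2*(3 - 5))) + 25993 = (30924 + (-140 + 2*(-2))) + 25993 = (30924 + (-140 - 4)) + 25993 = (30924 - 144) + 25993 = 30780 + 25993 = 56773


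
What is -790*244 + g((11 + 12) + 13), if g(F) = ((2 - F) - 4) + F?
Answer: -192762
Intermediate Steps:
g(F) = -2 (g(F) = (-2 - F) + F = -2)
-790*244 + g((11 + 12) + 13) = -790*244 - 2 = -192760 - 2 = -192762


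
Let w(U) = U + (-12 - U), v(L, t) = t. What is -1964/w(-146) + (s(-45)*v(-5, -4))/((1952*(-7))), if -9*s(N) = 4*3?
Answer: 139771/854 ≈ 163.67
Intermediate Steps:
s(N) = -4/3 (s(N) = -4*3/9 = -⅑*12 = -4/3)
w(U) = -12
-1964/w(-146) + (s(-45)*v(-5, -4))/((1952*(-7))) = -1964/(-12) + (-4/3*(-4))/((1952*(-7))) = -1964*(-1/12) + (16/3)/(-13664) = 491/3 + (16/3)*(-1/13664) = 491/3 - 1/2562 = 139771/854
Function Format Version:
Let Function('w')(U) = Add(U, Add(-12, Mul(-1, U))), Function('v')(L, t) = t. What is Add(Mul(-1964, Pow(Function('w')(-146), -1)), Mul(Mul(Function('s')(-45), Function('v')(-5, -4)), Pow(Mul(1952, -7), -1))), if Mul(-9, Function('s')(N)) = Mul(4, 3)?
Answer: Rational(139771, 854) ≈ 163.67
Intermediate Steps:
Function('s')(N) = Rational(-4, 3) (Function('s')(N) = Mul(Rational(-1, 9), Mul(4, 3)) = Mul(Rational(-1, 9), 12) = Rational(-4, 3))
Function('w')(U) = -12
Add(Mul(-1964, Pow(Function('w')(-146), -1)), Mul(Mul(Function('s')(-45), Function('v')(-5, -4)), Pow(Mul(1952, -7), -1))) = Add(Mul(-1964, Pow(-12, -1)), Mul(Mul(Rational(-4, 3), -4), Pow(Mul(1952, -7), -1))) = Add(Mul(-1964, Rational(-1, 12)), Mul(Rational(16, 3), Pow(-13664, -1))) = Add(Rational(491, 3), Mul(Rational(16, 3), Rational(-1, 13664))) = Add(Rational(491, 3), Rational(-1, 2562)) = Rational(139771, 854)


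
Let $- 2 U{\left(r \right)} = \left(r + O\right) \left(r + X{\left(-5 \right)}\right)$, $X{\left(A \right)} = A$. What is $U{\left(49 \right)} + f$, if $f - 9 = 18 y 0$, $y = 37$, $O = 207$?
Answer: $-5623$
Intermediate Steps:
$U{\left(r \right)} = - \frac{\left(-5 + r\right) \left(207 + r\right)}{2}$ ($U{\left(r \right)} = - \frac{\left(r + 207\right) \left(r - 5\right)}{2} = - \frac{\left(207 + r\right) \left(-5 + r\right)}{2} = - \frac{\left(-5 + r\right) \left(207 + r\right)}{2}$)
$f = 9$ ($f = 9 + 18 \cdot 37 \cdot 0 = 9 + 666 \cdot 0 = 9 + 0 = 9$)
$U{\left(49 \right)} + f = \left(\frac{1035}{2} - 4949 - \frac{49^{2}}{2}\right) + 9 = \left(\frac{1035}{2} - 4949 - \frac{2401}{2}\right) + 9 = -5632 + 9 = -5623$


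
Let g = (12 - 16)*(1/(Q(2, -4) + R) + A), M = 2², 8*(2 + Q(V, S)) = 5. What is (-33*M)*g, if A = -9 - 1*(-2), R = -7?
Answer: -251856/67 ≈ -3759.0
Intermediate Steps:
Q(V, S) = -11/8 (Q(V, S) = -2 + (⅛)*5 = -2 + 5/8 = -11/8)
A = -7 (A = -9 + 2 = -7)
M = 4
g = 1908/67 (g = (12 - 16)*(1/(-11/8 - 7) - 7) = -4*(1/(-67/8) - 7) = -4*(-8/67 - 7) = -4*(-477/67) = 1908/67 ≈ 28.478)
(-33*M)*g = -33*4*(1908/67) = -132*1908/67 = -251856/67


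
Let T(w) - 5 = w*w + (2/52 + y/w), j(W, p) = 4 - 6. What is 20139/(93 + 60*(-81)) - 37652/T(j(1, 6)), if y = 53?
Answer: 488517/227 ≈ 2152.1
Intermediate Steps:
j(W, p) = -2
T(w) = 131/26 + w² + 53/w (T(w) = 5 + (w*w + (2/52 + 53/w)) = 5 + (w² + (2*(1/52) + 53/w)) = 5 + (w² + (1/26 + 53/w)) = 5 + (1/26 + w² + 53/w) = 131/26 + w² + 53/w)
20139/(93 + 60*(-81)) - 37652/T(j(1, 6)) = 20139/(93 + 60*(-81)) - 37652/(131/26 + (-2)² + 53/(-2)) = 20139/(93 - 4860) - 37652/(131/26 + 4 + 53*(-½)) = 20139/(-4767) - 37652/(131/26 + 4 - 53/2) = 20139*(-1/4767) - 37652/(-227/13) = -959/227 - 37652*(-13/227) = -959/227 + 489476/227 = 488517/227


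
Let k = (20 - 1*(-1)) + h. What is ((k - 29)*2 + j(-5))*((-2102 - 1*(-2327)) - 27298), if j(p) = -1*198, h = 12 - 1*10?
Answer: 5685330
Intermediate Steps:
h = 2 (h = 12 - 10 = 2)
k = 23 (k = (20 - 1*(-1)) + 2 = (20 + 1) + 2 = 21 + 2 = 23)
j(p) = -198
((k - 29)*2 + j(-5))*((-2102 - 1*(-2327)) - 27298) = ((23 - 29)*2 - 198)*((-2102 - 1*(-2327)) - 27298) = (-6*2 - 198)*((-2102 + 2327) - 27298) = (-12 - 198)*(225 - 27298) = -210*(-27073) = 5685330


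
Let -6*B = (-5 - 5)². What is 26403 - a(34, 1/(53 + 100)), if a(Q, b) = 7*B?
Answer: 79559/3 ≈ 26520.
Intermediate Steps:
B = -50/3 (B = -(-5 - 5)²/6 = -⅙*(-10)² = -⅙*100 = -50/3 ≈ -16.667)
a(Q, b) = -350/3 (a(Q, b) = 7*(-50/3) = -350/3)
26403 - a(34, 1/(53 + 100)) = 26403 - 1*(-350/3) = 26403 + 350/3 = 79559/3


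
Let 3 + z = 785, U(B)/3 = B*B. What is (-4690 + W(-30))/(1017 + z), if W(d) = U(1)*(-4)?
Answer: -4702/1799 ≈ -2.6137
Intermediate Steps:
U(B) = 3*B**2 (U(B) = 3*(B*B) = 3*B**2)
z = 782 (z = -3 + 785 = 782)
W(d) = -12 (W(d) = (3*1**2)*(-4) = (3*1)*(-4) = 3*(-4) = -12)
(-4690 + W(-30))/(1017 + z) = (-4690 - 12)/(1017 + 782) = -4702/1799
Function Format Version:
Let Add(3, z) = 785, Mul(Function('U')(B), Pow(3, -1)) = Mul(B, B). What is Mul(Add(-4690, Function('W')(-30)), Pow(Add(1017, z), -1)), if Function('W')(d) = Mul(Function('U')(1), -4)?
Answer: Rational(-4702, 1799) ≈ -2.6137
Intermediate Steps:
Function('U')(B) = Mul(3, Pow(B, 2)) (Function('U')(B) = Mul(3, Mul(B, B)) = Mul(3, Pow(B, 2)))
z = 782 (z = Add(-3, 785) = 782)
Function('W')(d) = -12 (Function('W')(d) = Mul(Mul(3, Pow(1, 2)), -4) = Mul(Mul(3, 1), -4) = Mul(3, -4) = -12)
Mul(Add(-4690, Function('W')(-30)), Pow(Add(1017, z), -1)) = Mul(Add(-4690, -12), Pow(Add(1017, 782), -1)) = Mul(-4702, Pow(1799, -1)) = Mul(-4702, Rational(1, 1799)) = Rational(-4702, 1799)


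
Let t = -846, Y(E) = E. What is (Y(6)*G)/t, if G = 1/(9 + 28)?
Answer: -1/5217 ≈ -0.00019168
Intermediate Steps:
G = 1/37 ≈ 0.027027
(Y(6)*G)/t = (6*(1/37))/(-846) = (6/37)*(-1/846) = -1/5217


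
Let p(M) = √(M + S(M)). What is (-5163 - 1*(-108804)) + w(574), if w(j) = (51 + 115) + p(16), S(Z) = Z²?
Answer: 103807 + 4*√17 ≈ 1.0382e+5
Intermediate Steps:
p(M) = √(M + M²)
w(j) = 166 + 4*√17 (w(j) = (51 + 115) + √(16*(1 + 16)) = 166 + √(16*17) = 166 + √272 = 166 + 4*√17)
(-5163 - 1*(-108804)) + w(574) = (-5163 - 1*(-108804)) + (166 + 4*√17) = (-5163 + 108804) + (166 + 4*√17) = 103641 + (166 + 4*√17) = 103807 + 4*√17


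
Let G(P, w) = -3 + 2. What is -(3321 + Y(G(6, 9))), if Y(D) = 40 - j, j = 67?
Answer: -3294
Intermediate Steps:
G(P, w) = -1
Y(D) = -27 (Y(D) = 40 - 1*67 = 40 - 67 = -27)
-(3321 + Y(G(6, 9))) = -(3321 - 27) = -1*3294 = -3294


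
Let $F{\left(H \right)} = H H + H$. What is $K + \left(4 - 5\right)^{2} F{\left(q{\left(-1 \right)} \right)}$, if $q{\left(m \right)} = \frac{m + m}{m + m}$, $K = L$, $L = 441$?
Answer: $443$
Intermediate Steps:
$K = 441$
$q{\left(m \right)} = 1$ ($q{\left(m \right)} = \frac{2 m}{2 m} = 2 m \frac{1}{2 m} = 1$)
$F{\left(H \right)} = H + H^{2}$ ($F{\left(H \right)} = H^{2} + H = H + H^{2}$)
$K + \left(4 - 5\right)^{2} F{\left(q{\left(-1 \right)} \right)} = 441 + \left(4 - 5\right)^{2} \cdot 1 \left(1 + 1\right) = 441 + \left(-1\right)^{2} \cdot 1 \cdot 2 = 441 + 1 \cdot 2 = 441 + 2 = 443$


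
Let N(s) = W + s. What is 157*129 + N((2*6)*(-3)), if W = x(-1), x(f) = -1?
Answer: 20216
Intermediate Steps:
W = -1
N(s) = -1 + s
157*129 + N((2*6)*(-3)) = 157*129 + (-1 + (2*6)*(-3)) = 20253 + (-1 + 12*(-3)) = 20253 + (-1 - 36) = 20253 - 37 = 20216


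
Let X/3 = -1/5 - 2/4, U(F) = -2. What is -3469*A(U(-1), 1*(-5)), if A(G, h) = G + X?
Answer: 142229/10 ≈ 14223.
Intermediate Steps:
X = -21/10 (X = 3*(-1/5 - 2/4) = 3*(-1*1/5 - 2*1/4) = 3*(-1/5 - 1/2) = 3*(-7/10) = -21/10 ≈ -2.1000)
A(G, h) = -21/10 + G (A(G, h) = G - 21/10 = -21/10 + G)
-3469*A(U(-1), 1*(-5)) = -3469*(-21/10 - 2) = -3469*(-41/10) = 142229/10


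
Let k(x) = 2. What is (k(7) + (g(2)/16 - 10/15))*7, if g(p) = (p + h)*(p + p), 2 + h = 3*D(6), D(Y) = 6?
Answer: 245/6 ≈ 40.833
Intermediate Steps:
h = 16 (h = -2 + 3*6 = -2 + 18 = 16)
g(p) = 2*p*(16 + p) (g(p) = (p + 16)*(p + p) = (16 + p)*(2*p) = 2*p*(16 + p))
(k(7) + (g(2)/16 - 10/15))*7 = (2 + ((2*2*(16 + 2))/16 - 10/15))*7 = (2 + ((2*2*18)*(1/16) - 10*1/15))*7 = (2 + (72*(1/16) - ⅔))*7 = (2 + (9/2 - ⅔))*7 = (2 + 23/6)*7 = (35/6)*7 = 245/6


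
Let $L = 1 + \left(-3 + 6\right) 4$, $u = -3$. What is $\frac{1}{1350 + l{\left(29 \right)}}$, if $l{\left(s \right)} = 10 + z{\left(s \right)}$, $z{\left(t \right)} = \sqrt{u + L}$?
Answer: $\frac{136}{184959} - \frac{\sqrt{10}}{1849590} \approx 0.00073359$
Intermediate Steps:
$L = 13$ ($L = 1 + 3 \cdot 4 = 1 + 12 = 13$)
$z{\left(t \right)} = \sqrt{10}$ ($z{\left(t \right)} = \sqrt{-3 + 13} = \sqrt{10}$)
$l{\left(s \right)} = 10 + \sqrt{10}$
$\frac{1}{1350 + l{\left(29 \right)}} = \frac{1}{1350 + \left(10 + \sqrt{10}\right)} = \frac{1}{1360 + \sqrt{10}}$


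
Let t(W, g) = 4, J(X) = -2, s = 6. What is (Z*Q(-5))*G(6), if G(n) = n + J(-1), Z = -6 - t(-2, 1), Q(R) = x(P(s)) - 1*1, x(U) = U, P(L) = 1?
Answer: 0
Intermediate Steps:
Q(R) = 0 (Q(R) = 1 - 1*1 = 1 - 1 = 0)
Z = -10 (Z = -6 - 1*4 = -6 - 4 = -10)
G(n) = -2 + n (G(n) = n - 2 = -2 + n)
(Z*Q(-5))*G(6) = (-10*0)*(-2 + 6) = 0*4 = 0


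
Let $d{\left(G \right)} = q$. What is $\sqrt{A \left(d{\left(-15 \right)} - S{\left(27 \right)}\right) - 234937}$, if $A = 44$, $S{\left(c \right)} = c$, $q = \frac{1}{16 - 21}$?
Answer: $\frac{i \sqrt{5903345}}{5} \approx 485.94 i$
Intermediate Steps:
$q = - \frac{1}{5}$ ($q = \frac{1}{-5} = - \frac{1}{5} \approx -0.2$)
$d{\left(G \right)} = - \frac{1}{5}$
$\sqrt{A \left(d{\left(-15 \right)} - S{\left(27 \right)}\right) - 234937} = \sqrt{44 \left(- \frac{1}{5} - 27\right) - 234937} = \sqrt{44 \left(- \frac{136}{5}\right) - 234937} = \sqrt{- \frac{5984}{5} - 234937} = \sqrt{- \frac{1180669}{5}} = \frac{i \sqrt{5903345}}{5}$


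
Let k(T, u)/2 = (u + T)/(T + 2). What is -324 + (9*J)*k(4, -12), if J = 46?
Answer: -1428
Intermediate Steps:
k(T, u) = 2*(T + u)/(2 + T) (k(T, u) = 2*((u + T)/(T + 2)) = 2*((T + u)/(2 + T)) = 2*(T + u)/(2 + T))
-324 + (9*J)*k(4, -12) = -324 + (9*46)*(2*(4 - 12)/(2 + 4)) = -324 + 414*(2*(-8)/6) = -324 + 414*(2*(1/6)*(-8)) = -324 + 414*(-8/3) = -324 - 1104 = -1428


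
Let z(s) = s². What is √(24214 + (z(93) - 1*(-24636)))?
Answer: √57499 ≈ 239.79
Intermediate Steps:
√(24214 + (z(93) - 1*(-24636))) = √(24214 + (93² - 1*(-24636))) = √(24214 + (8649 + 24636)) = √(24214 + 33285) = √57499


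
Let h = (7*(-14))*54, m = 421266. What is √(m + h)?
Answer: √415974 ≈ 644.96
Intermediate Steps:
h = -5292 (h = -98*54 = -5292)
√(m + h) = √(421266 - 5292) = √415974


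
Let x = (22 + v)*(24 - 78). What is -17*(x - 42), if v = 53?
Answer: 69564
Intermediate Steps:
x = -4050 (x = (22 + 53)*(24 - 78) = 75*(-54) = -4050)
-17*(x - 42) = -17*(-4050 - 42) = -17*(-4092) = 69564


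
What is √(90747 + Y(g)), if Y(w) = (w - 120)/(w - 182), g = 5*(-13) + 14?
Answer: 3*√547400414/233 ≈ 301.24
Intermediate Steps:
g = -51 (g = -65 + 14 = -51)
Y(w) = (-120 + w)/(-182 + w)
√(90747 + Y(g)) = √(90747 + (-120 - 51)/(-182 - 51)) = √(90747 - 171/(-233)) = √(90747 - 1/233*(-171)) = √(90747 + 171/233) = √(21144222/233) = 3*√547400414/233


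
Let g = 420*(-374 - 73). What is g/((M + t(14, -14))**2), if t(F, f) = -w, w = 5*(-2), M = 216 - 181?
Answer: -4172/45 ≈ -92.711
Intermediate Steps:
M = 35
w = -10
t(F, f) = 10 (t(F, f) = -1*(-10) = 10)
g = -187740 (g = 420*(-447) = -187740)
g/((M + t(14, -14))**2) = -187740/(35 + 10)**2 = -187740/(45**2) = -187740/2025 = -187740*1/2025 = -4172/45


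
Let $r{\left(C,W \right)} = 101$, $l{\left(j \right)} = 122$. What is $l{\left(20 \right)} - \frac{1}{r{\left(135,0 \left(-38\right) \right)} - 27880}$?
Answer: $\frac{3389039}{27779} \approx 122.0$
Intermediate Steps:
$l{\left(20 \right)} - \frac{1}{r{\left(135,0 \left(-38\right) \right)} - 27880} = 122 - \frac{1}{101 - 27880} = 122 - \frac{1}{-27779} = 122 - - \frac{1}{27779} = 122 + \frac{1}{27779} = \frac{3389039}{27779}$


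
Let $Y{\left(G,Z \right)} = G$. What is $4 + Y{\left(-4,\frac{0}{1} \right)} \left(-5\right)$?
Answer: $24$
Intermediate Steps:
$4 + Y{\left(-4,\frac{0}{1} \right)} \left(-5\right) = 4 - -20 = 4 + 20 = 24$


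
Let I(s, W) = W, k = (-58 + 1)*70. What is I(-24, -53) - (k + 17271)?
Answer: -13334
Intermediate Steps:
k = -3990 (k = -57*70 = -3990)
I(-24, -53) - (k + 17271) = -53 - (-3990 + 17271) = -53 - 1*13281 = -53 - 13281 = -13334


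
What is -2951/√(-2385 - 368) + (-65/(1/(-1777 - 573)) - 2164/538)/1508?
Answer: 10272167/101413 + 2951*I*√2753/2753 ≈ 101.29 + 56.243*I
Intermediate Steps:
-2951/√(-2385 - 368) + (-65/(1/(-1777 - 573)) - 2164/538)/1508 = -2951*(-I*√2753/2753) + (-65/(1/(-2350)) - 2164*1/538)*(1/1508) = -2951*(-I*√2753/2753) + (-65/(-1/2350) - 1082/269)*(1/1508) = -(-2951)*I*√2753/2753 + (-65*(-2350) - 1082/269)*(1/1508) = 2951*I*√2753/2753 + (152750 - 1082/269)*(1/1508) = 2951*I*√2753/2753 + (41088668/269)*(1/1508) = 2951*I*√2753/2753 + 10272167/101413 = 10272167/101413 + 2951*I*√2753/2753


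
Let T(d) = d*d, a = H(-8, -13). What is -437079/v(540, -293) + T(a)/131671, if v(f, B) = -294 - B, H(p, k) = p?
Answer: 57550629073/131671 ≈ 4.3708e+5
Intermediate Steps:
a = -8
T(d) = d**2
-437079/v(540, -293) + T(a)/131671 = -437079/(-294 - 1*(-293)) + (-8)**2/131671 = -437079/(-294 + 293) + 64*(1/131671) = -437079/(-1) + 64/131671 = -437079*(-1) + 64/131671 = 437079 + 64/131671 = 57550629073/131671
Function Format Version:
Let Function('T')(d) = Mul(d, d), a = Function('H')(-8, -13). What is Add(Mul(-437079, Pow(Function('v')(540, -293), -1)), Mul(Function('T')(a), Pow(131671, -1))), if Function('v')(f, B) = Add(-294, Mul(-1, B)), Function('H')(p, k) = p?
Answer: Rational(57550629073, 131671) ≈ 4.3708e+5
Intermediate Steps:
a = -8
Function('T')(d) = Pow(d, 2)
Add(Mul(-437079, Pow(Function('v')(540, -293), -1)), Mul(Function('T')(a), Pow(131671, -1))) = Add(Mul(-437079, Pow(Add(-294, Mul(-1, -293)), -1)), Mul(Pow(-8, 2), Pow(131671, -1))) = Add(Mul(-437079, Pow(Add(-294, 293), -1)), Mul(64, Rational(1, 131671))) = Add(Mul(-437079, Pow(-1, -1)), Rational(64, 131671)) = Add(Mul(-437079, -1), Rational(64, 131671)) = Add(437079, Rational(64, 131671)) = Rational(57550629073, 131671)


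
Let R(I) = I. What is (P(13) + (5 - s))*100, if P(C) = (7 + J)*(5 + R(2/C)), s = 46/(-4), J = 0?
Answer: 68350/13 ≈ 5257.7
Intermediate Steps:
s = -23/2 (s = 46*(-¼) = -23/2 ≈ -11.500)
P(C) = 35 + 14/C (P(C) = (7 + 0)*(5 + 2/C) = 7*(5 + 2/C) = 35 + 14/C)
(P(13) + (5 - s))*100 = ((35 + 14/13) + (5 - 1*(-23/2)))*100 = ((35 + 14*(1/13)) + (5 + 23/2))*100 = ((35 + 14/13) + 33/2)*100 = (469/13 + 33/2)*100 = (1367/26)*100 = 68350/13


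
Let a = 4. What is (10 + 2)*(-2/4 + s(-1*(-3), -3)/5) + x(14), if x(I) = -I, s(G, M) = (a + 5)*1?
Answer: 8/5 ≈ 1.6000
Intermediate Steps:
s(G, M) = 9 (s(G, M) = (4 + 5)*1 = 9*1 = 9)
(10 + 2)*(-2/4 + s(-1*(-3), -3)/5) + x(14) = (10 + 2)*(-2/4 + 9/5) - 1*14 = 12*(-2*¼ + 9*(⅕)) - 14 = 12*(-½ + 9/5) - 14 = 12*(13/10) - 14 = 78/5 - 14 = 8/5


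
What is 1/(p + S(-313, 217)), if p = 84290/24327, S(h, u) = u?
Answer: 24327/5363249 ≈ 0.0045359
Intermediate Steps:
p = 84290/24327 (p = 84290*(1/24327) = 84290/24327 ≈ 3.4649)
1/(p + S(-313, 217)) = 1/(84290/24327 + 217) = 1/(5363249/24327) = 24327/5363249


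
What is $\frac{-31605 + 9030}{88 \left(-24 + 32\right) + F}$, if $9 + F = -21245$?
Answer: $\frac{301}{274} \approx 1.0985$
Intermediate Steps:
$F = -21254$ ($F = -9 - 21245 = -21254$)
$\frac{-31605 + 9030}{88 \left(-24 + 32\right) + F} = \frac{-31605 + 9030}{88 \left(-24 + 32\right) - 21254} = - \frac{22575}{88 \cdot 8 - 21254} = - \frac{22575}{704 - 21254} = - \frac{22575}{-20550} = \left(-22575\right) \left(- \frac{1}{20550}\right) = \frac{301}{274}$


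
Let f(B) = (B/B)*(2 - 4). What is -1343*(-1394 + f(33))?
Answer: 1874828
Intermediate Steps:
f(B) = -2 (f(B) = 1*(-2) = -2)
-1343*(-1394 + f(33)) = -1343*(-1394 - 2) = -1343*(-1396) = 1874828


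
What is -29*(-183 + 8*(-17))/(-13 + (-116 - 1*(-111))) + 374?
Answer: -2519/18 ≈ -139.94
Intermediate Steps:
-29*(-183 + 8*(-17))/(-13 + (-116 - 1*(-111))) + 374 = -29*(-183 - 136)/(-13 + (-116 + 111)) + 374 = -(-9251)/(-13 - 5) + 374 = -(-9251)/(-18) + 374 = -(-9251)*(-1)/18 + 374 = -29*319/18 + 374 = -9251/18 + 374 = -2519/18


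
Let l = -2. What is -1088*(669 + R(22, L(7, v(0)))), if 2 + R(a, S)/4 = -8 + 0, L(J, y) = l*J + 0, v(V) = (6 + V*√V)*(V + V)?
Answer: -684352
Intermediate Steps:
v(V) = 2*V*(6 + V^(3/2)) (v(V) = (6 + V^(3/2))*(2*V) = 2*V*(6 + V^(3/2)))
L(J, y) = -2*J (L(J, y) = -2*J + 0 = -2*J)
R(a, S) = -40 (R(a, S) = -8 + 4*(-8 + 0) = -8 + 4*(-8) = -8 - 32 = -40)
-1088*(669 + R(22, L(7, v(0)))) = -1088*(669 - 40) = -1088*629 = -684352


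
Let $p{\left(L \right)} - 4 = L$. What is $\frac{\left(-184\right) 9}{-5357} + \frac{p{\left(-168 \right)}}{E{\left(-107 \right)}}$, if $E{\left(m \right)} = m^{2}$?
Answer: $\frac{18080996}{61332293} \approx 0.2948$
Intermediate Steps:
$p{\left(L \right)} = 4 + L$
$\frac{\left(-184\right) 9}{-5357} + \frac{p{\left(-168 \right)}}{E{\left(-107 \right)}} = \frac{\left(-184\right) 9}{-5357} + \frac{4 - 168}{\left(-107\right)^{2}} = \left(-1656\right) \left(- \frac{1}{5357}\right) - \frac{164}{11449} = \frac{1656}{5357} - \frac{164}{11449} = \frac{18080996}{61332293}$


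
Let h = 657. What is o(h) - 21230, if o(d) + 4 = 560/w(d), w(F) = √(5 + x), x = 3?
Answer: -21234 + 140*√2 ≈ -21036.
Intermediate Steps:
w(F) = 2*√2 (w(F) = √(5 + 3) = √8 = 2*√2)
o(d) = -4 + 140*√2 (o(d) = -4 + 560/((2*√2)) = -4 + 560*(√2/4) = -4 + 140*√2)
o(h) - 21230 = (-4 + 140*√2) - 21230 = -21234 + 140*√2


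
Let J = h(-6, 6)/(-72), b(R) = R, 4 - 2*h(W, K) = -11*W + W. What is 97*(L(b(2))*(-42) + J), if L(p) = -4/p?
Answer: 147343/18 ≈ 8185.7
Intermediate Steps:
h(W, K) = 2 + 5*W (h(W, K) = 2 - (-11*W + W)/2 = 2 - (-5)*W = 2 + 5*W)
J = 7/18 (J = (2 + 5*(-6))/(-72) = (2 - 30)*(-1/72) = -28*(-1/72) = 7/18 ≈ 0.38889)
97*(L(b(2))*(-42) + J) = 97*(-4/2*(-42) + 7/18) = 97*(-4*1/2*(-42) + 7/18) = 97*(-2*(-42) + 7/18) = 97*(84 + 7/18) = 97*(1519/18) = 147343/18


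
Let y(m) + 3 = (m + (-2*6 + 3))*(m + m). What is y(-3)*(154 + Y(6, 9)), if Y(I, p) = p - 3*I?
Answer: 10005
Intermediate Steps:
y(m) = -3 + 2*m*(-9 + m) (y(m) = -3 + (m + (-2*6 + 3))*(m + m) = -3 + (m + (-12 + 3))*(2*m) = -3 + (m - 9)*(2*m) = -3 + (-9 + m)*(2*m) = -3 + 2*m*(-9 + m))
y(-3)*(154 + Y(6, 9)) = (-3 - 18*(-3) + 2*(-3)²)*(154 + (9 - 3*6)) = (-3 + 54 + 2*9)*(154 + (9 - 18)) = (-3 + 54 + 18)*(154 - 9) = 69*145 = 10005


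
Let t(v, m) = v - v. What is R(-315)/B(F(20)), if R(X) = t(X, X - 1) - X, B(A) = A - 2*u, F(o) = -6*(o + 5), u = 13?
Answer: -315/176 ≈ -1.7898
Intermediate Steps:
F(o) = -30 - 6*o (F(o) = -6*(5 + o) = -30 - 6*o)
t(v, m) = 0
B(A) = -26 + A (B(A) = A - 2*13 = A - 26 = -26 + A)
R(X) = -X (R(X) = 0 - X = -X)
R(-315)/B(F(20)) = (-1*(-315))/(-26 + (-30 - 6*20)) = 315/(-26 + (-30 - 120)) = 315/(-26 - 150) = 315/(-176) = 315*(-1/176) = -315/176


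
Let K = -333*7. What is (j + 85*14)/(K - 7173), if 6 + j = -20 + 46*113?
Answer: -3181/4752 ≈ -0.66940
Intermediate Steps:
K = -2331
j = 5172 (j = -6 + (-20 + 46*113) = -6 + (-20 + 5198) = -6 + 5178 = 5172)
(j + 85*14)/(K - 7173) = (5172 + 85*14)/(-2331 - 7173) = (5172 + 1190)/(-9504) = 6362*(-1/9504) = -3181/4752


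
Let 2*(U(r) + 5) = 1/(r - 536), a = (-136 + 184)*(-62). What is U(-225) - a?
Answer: 4521861/1522 ≈ 2971.0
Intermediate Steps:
a = -2976 (a = 48*(-62) = -2976)
U(r) = -5 + 1/(2*(-536 + r)) (U(r) = -5 + 1/(2*(r - 536)) = -5 + 1/(2*(-536 + r)))
U(-225) - a = (5361 - 10*(-225))/(2*(-536 - 225)) - 1*(-2976) = (1/2)*(5361 + 2250)/(-761) + 2976 = (1/2)*(-1/761)*7611 + 2976 = -7611/1522 + 2976 = 4521861/1522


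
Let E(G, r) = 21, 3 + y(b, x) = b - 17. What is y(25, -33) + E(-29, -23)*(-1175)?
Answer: -24670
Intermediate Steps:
y(b, x) = -20 + b (y(b, x) = -3 + (b - 17) = -3 + (-17 + b) = -20 + b)
y(25, -33) + E(-29, -23)*(-1175) = (-20 + 25) + 21*(-1175) = 5 - 24675 = -24670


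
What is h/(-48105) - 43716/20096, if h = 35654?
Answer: -704865241/241679520 ≈ -2.9165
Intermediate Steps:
h/(-48105) - 43716/20096 = 35654/(-48105) - 43716/20096 = 35654*(-1/48105) - 43716*1/20096 = -35654/48105 - 10929/5024 = -704865241/241679520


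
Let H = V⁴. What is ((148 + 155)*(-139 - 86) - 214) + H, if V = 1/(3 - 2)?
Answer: -68388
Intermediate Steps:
V = 1 (V = 1/1 = 1)
H = 1 (H = 1⁴ = 1)
((148 + 155)*(-139 - 86) - 214) + H = ((148 + 155)*(-139 - 86) - 214) + 1 = (303*(-225) - 214) + 1 = (-68175 - 214) + 1 = -68389 + 1 = -68388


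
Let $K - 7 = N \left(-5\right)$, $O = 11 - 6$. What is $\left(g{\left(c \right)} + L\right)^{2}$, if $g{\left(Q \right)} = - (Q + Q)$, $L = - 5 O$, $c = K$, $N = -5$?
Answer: $7921$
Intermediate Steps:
$O = 5$
$K = 32$ ($K = 7 - -25 = 7 + 25 = 32$)
$c = 32$
$L = -25$ ($L = \left(-5\right) 5 = -25$)
$g{\left(Q \right)} = - 2 Q$
$\left(g{\left(c \right)} + L\right)^{2} = \left(\left(-2\right) 32 - 25\right)^{2} = \left(-64 - 25\right)^{2} = \left(-89\right)^{2} = 7921$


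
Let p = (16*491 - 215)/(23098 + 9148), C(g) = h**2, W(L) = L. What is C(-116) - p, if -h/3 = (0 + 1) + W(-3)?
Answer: 1153215/32246 ≈ 35.763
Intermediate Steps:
h = 6 (h = -3*((0 + 1) - 3) = -3*(1 - 3) = -3*(-2) = 6)
C(g) = 36 (C(g) = 6**2 = 36)
p = 7641/32246 (p = (7856 - 215)/32246 = 7641*(1/32246) = 7641/32246 ≈ 0.23696)
C(-116) - p = 36 - 1*7641/32246 = 36 - 7641/32246 = 1153215/32246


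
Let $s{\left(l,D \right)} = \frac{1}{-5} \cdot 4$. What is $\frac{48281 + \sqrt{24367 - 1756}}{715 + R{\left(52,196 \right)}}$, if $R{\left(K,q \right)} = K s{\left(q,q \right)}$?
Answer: $\frac{241405}{3367} + \frac{5 \sqrt{22611}}{3367} \approx 71.921$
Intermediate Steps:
$s{\left(l,D \right)} = - \frac{4}{5}$ ($s{\left(l,D \right)} = \left(- \frac{1}{5}\right) 4 = - \frac{4}{5}$)
$R{\left(K,q \right)} = - \frac{4 K}{5}$ ($R{\left(K,q \right)} = K \left(- \frac{4}{5}\right) = - \frac{4 K}{5}$)
$\frac{48281 + \sqrt{24367 - 1756}}{715 + R{\left(52,196 \right)}} = \frac{48281 + \sqrt{24367 - 1756}}{715 - \frac{208}{5}} = \frac{48281 + \sqrt{22611}}{715 - \frac{208}{5}} = \frac{48281 + \sqrt{22611}}{\frac{3367}{5}} = \left(48281 + \sqrt{22611}\right) \frac{5}{3367} = \frac{241405}{3367} + \frac{5 \sqrt{22611}}{3367}$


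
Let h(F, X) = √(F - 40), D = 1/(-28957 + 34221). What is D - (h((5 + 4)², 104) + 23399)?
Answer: -123172335/5264 - √41 ≈ -23405.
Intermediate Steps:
D = 1/5264 ≈ 0.00018997
h(F, X) = √(-40 + F)
D - (h((5 + 4)², 104) + 23399) = 1/5264 - (√(-40 + (5 + 4)²) + 23399) = 1/5264 - (√(-40 + 9²) + 23399) = 1/5264 - (√(-40 + 81) + 23399) = 1/5264 - (√41 + 23399) = 1/5264 - (23399 + √41) = 1/5264 + (-23399 - √41) = -123172335/5264 - √41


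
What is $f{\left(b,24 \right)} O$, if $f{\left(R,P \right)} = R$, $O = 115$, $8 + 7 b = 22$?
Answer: $230$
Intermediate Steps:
$b = 2$ ($b = - \frac{8}{7} + \frac{1}{7} \cdot 22 = - \frac{8}{7} + \frac{22}{7} = 2$)
$f{\left(b,24 \right)} O = 2 \cdot 115 = 230$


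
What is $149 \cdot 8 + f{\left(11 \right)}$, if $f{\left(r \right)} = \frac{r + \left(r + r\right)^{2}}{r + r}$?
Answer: $\frac{2429}{2} \approx 1214.5$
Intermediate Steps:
$f{\left(r \right)} = \frac{r + 4 r^{2}}{2 r}$ ($f{\left(r \right)} = \frac{r + \left(2 r\right)^{2}}{2 r} = \left(r + 4 r^{2}\right) \frac{1}{2 r} = \frac{r + 4 r^{2}}{2 r}$)
$149 \cdot 8 + f{\left(11 \right)} = 149 \cdot 8 + \left(\frac{1}{2} + 2 \cdot 11\right) = 1192 + \left(\frac{1}{2} + 22\right) = 1192 + \frac{45}{2} = \frac{2429}{2}$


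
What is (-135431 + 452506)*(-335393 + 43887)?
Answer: -92429264950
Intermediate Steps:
(-135431 + 452506)*(-335393 + 43887) = 317075*(-291506) = -92429264950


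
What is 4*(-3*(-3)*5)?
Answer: 180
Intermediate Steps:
4*(-3*(-3)*5) = 4*(9*5) = 4*45 = 180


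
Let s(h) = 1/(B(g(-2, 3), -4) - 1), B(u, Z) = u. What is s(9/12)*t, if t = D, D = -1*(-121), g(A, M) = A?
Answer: -121/3 ≈ -40.333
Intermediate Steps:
D = 121
t = 121
s(h) = -⅓ (s(h) = 1/(-2 - 1) = 1/(-3) = -⅓)
s(9/12)*t = -⅓*121 = -121/3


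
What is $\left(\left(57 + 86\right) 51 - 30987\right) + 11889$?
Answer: $-11805$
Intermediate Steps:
$\left(\left(57 + 86\right) 51 - 30987\right) + 11889 = \left(143 \cdot 51 - 30987\right) + 11889 = \left(7293 - 30987\right) + 11889 = -23694 + 11889 = -11805$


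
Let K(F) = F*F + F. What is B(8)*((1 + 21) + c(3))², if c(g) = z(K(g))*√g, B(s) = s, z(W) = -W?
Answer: 7328 - 4224*√3 ≈ 11.817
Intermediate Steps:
K(F) = F + F² (K(F) = F² + F = F + F²)
c(g) = -g^(3/2)*(1 + g) (c(g) = (-g*(1 + g))*√g = -g^(3/2)*(1 + g))
B(8)*((1 + 21) + c(3))² = 8*((1 + 21) + 3^(3/2)*(-1 - 1*3))² = 8*(22 + (3*√3)*(-1 - 3))² = 8*(22 + (3*√3)*(-4))² = 8*(22 - 12*√3)²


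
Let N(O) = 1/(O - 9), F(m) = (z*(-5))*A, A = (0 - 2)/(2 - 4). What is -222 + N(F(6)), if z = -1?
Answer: -889/4 ≈ -222.25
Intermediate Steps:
A = 1 (A = -2/(-2) = -2*(-½) = 1)
F(m) = 5 (F(m) = -1*(-5)*1 = 5*1 = 5)
N(O) = 1/(-9 + O)
-222 + N(F(6)) = -222 + 1/(-9 + 5) = -222 + 1/(-4) = -222 - ¼ = -889/4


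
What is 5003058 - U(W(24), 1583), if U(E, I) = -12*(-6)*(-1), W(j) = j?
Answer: 5003130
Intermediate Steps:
U(E, I) = -72 (U(E, I) = 72*(-1) = -72)
5003058 - U(W(24), 1583) = 5003058 - 1*(-72) = 5003058 + 72 = 5003130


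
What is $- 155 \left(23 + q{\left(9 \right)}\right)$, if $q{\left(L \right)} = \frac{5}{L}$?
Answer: $- \frac{32860}{9} \approx -3651.1$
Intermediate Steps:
$- 155 \left(23 + q{\left(9 \right)}\right) = - 155 \left(23 + \frac{5}{9}\right) = \left(-155\right) \frac{212}{9} = - \frac{32860}{9}$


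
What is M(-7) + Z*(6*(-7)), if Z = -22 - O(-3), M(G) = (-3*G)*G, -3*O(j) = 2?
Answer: 749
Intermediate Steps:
O(j) = -2/3 (O(j) = -1/3*2 = -2/3)
M(G) = -3*G**2
Z = -64/3 (Z = -22 - 1*(-2/3) = -22 + 2/3 = -64/3 ≈ -21.333)
M(-7) + Z*(6*(-7)) = -3*(-7)**2 - 128*(-7) = -3*49 - 64/3*(-42) = -147 + 896 = 749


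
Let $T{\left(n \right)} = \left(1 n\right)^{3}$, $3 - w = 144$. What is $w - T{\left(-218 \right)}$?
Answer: $10360091$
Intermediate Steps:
$w = -141$ ($w = 3 - 144 = -141$)
$T{\left(n \right)} = n^{3}$
$w - T{\left(-218 \right)} = -141 - \left(-218\right)^{3} = -141 - -10360232 = -141 + 10360232 = 10360091$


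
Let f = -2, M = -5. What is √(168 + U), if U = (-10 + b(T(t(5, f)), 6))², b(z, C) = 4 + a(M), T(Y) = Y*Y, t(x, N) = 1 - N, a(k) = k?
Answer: 17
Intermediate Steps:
T(Y) = Y²
b(z, C) = -1 (b(z, C) = 4 - 5 = -1)
U = 121 (U = (-10 - 1)² = (-11)² = 121)
√(168 + U) = √(168 + 121) = √289 = 17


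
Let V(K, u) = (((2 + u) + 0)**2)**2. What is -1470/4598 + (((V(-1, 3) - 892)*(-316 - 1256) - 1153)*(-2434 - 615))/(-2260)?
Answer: 2934034967621/5195740 ≈ 5.6470e+5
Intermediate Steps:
V(K, u) = (2 + u)**4 (V(K, u) = ((2 + u)**2)**2 = (2 + u)**4)
-1470/4598 + (((V(-1, 3) - 892)*(-316 - 1256) - 1153)*(-2434 - 615))/(-2260) = -1470/4598 + ((((2 + 3)**4 - 892)*(-316 - 1256) - 1153)*(-2434 - 615))/(-2260) = -1470*1/4598 + (((5**4 - 892)*(-1572) - 1153)*(-3049))*(-1/2260) = -735/2299 + (((625 - 892)*(-1572) - 1153)*(-3049))*(-1/2260) = -735/2299 + ((-267*(-1572) - 1153)*(-3049))*(-1/2260) = -735/2299 + ((419724 - 1153)*(-3049))*(-1/2260) = -735/2299 + (418571*(-3049))*(-1/2260) = -735/2299 - 1276222979*(-1/2260) = -735/2299 + 1276222979/2260 = 2934034967621/5195740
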